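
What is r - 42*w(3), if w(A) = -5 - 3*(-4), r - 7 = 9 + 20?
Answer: -258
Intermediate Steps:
r = 36 (r = 7 + (9 + 20) = 7 + 29 = 36)
w(A) = 7 (w(A) = -5 + 12 = 7)
r - 42*w(3) = 36 - 42*7 = 36 - 294 = -258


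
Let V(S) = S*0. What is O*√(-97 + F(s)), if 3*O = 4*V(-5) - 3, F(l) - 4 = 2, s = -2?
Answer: -I*√91 ≈ -9.5394*I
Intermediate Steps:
V(S) = 0
F(l) = 6 (F(l) = 4 + 2 = 6)
O = -1 (O = (4*0 - 3)/3 = (0 - 3)/3 = (⅓)*(-3) = -1)
O*√(-97 + F(s)) = -√(-97 + 6) = -√(-91) = -I*√91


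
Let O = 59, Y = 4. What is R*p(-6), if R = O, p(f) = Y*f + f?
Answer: -1770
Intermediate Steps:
p(f) = 5*f (p(f) = 4*f + f = 5*f)
R = 59
R*p(-6) = 59*(5*(-6)) = 59*(-30) = -1770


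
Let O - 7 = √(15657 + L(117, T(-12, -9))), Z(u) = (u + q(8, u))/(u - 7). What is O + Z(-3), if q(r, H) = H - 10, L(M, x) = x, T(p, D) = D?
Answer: 43/5 + 4*√978 ≈ 133.69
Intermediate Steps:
q(r, H) = -10 + H
Z(u) = (-10 + 2*u)/(-7 + u) (Z(u) = (u + (-10 + u))/(u - 7) = (-10 + 2*u)/(-7 + u))
O = 7 + 4*√978 (O = 7 + √(15657 - 9) = 7 + √15648 = 7 + 4*√978 ≈ 132.09)
O + Z(-3) = (7 + 4*√978) + 2*(-5 - 3)/(-7 - 3) = (7 + 4*√978) + 2*(-8)/(-10) = (7 + 4*√978) + 2*(-⅒)*(-8) = (7 + 4*√978) + 8/5 = 43/5 + 4*√978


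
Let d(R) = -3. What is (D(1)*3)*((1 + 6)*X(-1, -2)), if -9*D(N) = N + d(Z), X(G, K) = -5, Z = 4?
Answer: -70/3 ≈ -23.333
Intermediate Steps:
D(N) = ⅓ - N/9 (D(N) = -(N - 3)/9 = -(-3 + N)/9 = ⅓ - N/9)
(D(1)*3)*((1 + 6)*X(-1, -2)) = ((⅓ - ⅑*1)*3)*((1 + 6)*(-5)) = ((⅓ - ⅑)*3)*(7*(-5)) = ((2/9)*3)*(-35) = (⅔)*(-35) = -70/3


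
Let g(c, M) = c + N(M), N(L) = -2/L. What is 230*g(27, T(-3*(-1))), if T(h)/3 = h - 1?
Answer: 18400/3 ≈ 6133.3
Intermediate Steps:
T(h) = -3 + 3*h (T(h) = 3*(h - 1) = 3*(-1 + h) = -3 + 3*h)
g(c, M) = c - 2/M
230*g(27, T(-3*(-1))) = 230*(27 - 2/(-3 + 3*(-3*(-1)))) = 230*(27 - 2/(-3 + 3*3)) = 230*(27 - 2/(-3 + 9)) = 230*(27 - 2/6) = 230*(27 - 2*1/6) = 230*(27 - 1/3) = 230*(80/3) = 18400/3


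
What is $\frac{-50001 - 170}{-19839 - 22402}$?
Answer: $\frac{50171}{42241} \approx 1.1877$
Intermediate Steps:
$\frac{-50001 - 170}{-19839 - 22402} = - \frac{50171}{-42241} = \left(-50171\right) \left(- \frac{1}{42241}\right) = \frac{50171}{42241}$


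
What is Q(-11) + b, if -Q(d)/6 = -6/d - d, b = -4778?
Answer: -53320/11 ≈ -4847.3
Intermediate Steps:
Q(d) = 6*d + 36/d (Q(d) = -6*(-6/d - d) = -6*(-d - 6/d) = 6*d + 36/d)
Q(-11) + b = (6*(-11) + 36/(-11)) - 4778 = (-66 + 36*(-1/11)) - 4778 = (-66 - 36/11) - 4778 = -762/11 - 4778 = -53320/11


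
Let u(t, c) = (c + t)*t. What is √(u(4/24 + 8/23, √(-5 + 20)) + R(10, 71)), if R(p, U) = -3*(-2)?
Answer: √(119305 + 9798*√15)/138 ≈ 2.8736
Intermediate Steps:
R(p, U) = 6
u(t, c) = t*(c + t)
√(u(4/24 + 8/23, √(-5 + 20)) + R(10, 71)) = √((4/24 + 8/23)*(√(-5 + 20) + (4/24 + 8/23)) + 6) = √((4*(1/24) + 8*(1/23))*(√15 + (4*(1/24) + 8*(1/23))) + 6) = √((⅙ + 8/23)*(√15 + (⅙ + 8/23)) + 6) = √(71*(√15 + 71/138)/138 + 6) = √(71*(71/138 + √15)/138 + 6) = √((5041/19044 + 71*√15/138) + 6) = √(119305/19044 + 71*√15/138)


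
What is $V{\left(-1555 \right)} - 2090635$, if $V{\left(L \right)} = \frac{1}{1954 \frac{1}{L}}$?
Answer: $- \frac{4085102345}{1954} \approx -2.0906 \cdot 10^{6}$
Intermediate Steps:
$V{\left(L \right)} = \frac{L}{1954}$
$V{\left(-1555 \right)} - 2090635 = \frac{1}{1954} \left(-1555\right) - 2090635 = - \frac{1555}{1954} - 2090635 = - \frac{4085102345}{1954}$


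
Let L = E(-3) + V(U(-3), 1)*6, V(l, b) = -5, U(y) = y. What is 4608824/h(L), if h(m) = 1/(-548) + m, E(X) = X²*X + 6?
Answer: -2525635552/27949 ≈ -90366.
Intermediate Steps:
E(X) = 6 + X³ (E(X) = X³ + 6 = 6 + X³)
L = -51 (L = (6 + (-3)³) - 5*6 = (6 - 27) - 30 = -21 - 30 = -51)
h(m) = -1/548 + m
4608824/h(L) = 4608824/(-1/548 - 51) = 4608824/(-27949/548) = 4608824*(-548/27949) = -2525635552/27949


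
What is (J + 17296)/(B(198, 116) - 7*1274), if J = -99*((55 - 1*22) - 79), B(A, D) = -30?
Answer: -10925/4474 ≈ -2.4419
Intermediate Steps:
J = 4554 (J = -99*((55 - 22) - 79) = -99*(33 - 79) = -99*(-46) = 4554)
(J + 17296)/(B(198, 116) - 7*1274) = (4554 + 17296)/(-30 - 7*1274) = 21850/(-30 - 8918) = 21850/(-8948) = 21850*(-1/8948) = -10925/4474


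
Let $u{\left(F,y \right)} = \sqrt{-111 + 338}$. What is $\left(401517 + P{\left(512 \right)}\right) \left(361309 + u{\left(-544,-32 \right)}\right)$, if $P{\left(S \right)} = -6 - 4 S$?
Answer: $144329577067 + 399463 \sqrt{227} \approx 1.4434 \cdot 10^{11}$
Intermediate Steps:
$u{\left(F,y \right)} = \sqrt{227}$
$\left(401517 + P{\left(512 \right)}\right) \left(361309 + u{\left(-544,-32 \right)}\right) = \left(401517 - 2054\right) \left(361309 + \sqrt{227}\right) = 399463 \left(361309 + \sqrt{227}\right) = 144329577067 + 399463 \sqrt{227}$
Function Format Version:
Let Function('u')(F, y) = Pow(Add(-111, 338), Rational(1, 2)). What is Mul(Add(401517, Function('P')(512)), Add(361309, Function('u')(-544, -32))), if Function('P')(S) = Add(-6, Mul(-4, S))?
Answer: Add(144329577067, Mul(399463, Pow(227, Rational(1, 2)))) ≈ 1.4434e+11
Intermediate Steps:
Function('u')(F, y) = Pow(227, Rational(1, 2))
Mul(Add(401517, Function('P')(512)), Add(361309, Function('u')(-544, -32))) = Mul(Add(401517, Add(-6, Mul(-4, 512))), Add(361309, Pow(227, Rational(1, 2)))) = Mul(Add(401517, Add(-6, -2048)), Add(361309, Pow(227, Rational(1, 2)))) = Mul(Add(401517, -2054), Add(361309, Pow(227, Rational(1, 2)))) = Mul(399463, Add(361309, Pow(227, Rational(1, 2)))) = Add(144329577067, Mul(399463, Pow(227, Rational(1, 2))))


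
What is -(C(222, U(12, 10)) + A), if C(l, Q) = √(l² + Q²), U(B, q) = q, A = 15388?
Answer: -15388 - 2*√12346 ≈ -15610.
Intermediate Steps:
C(l, Q) = √(Q² + l²)
-(C(222, U(12, 10)) + A) = -(√(10² + 222²) + 15388) = -(√(100 + 49284) + 15388) = -(√49384 + 15388) = -(2*√12346 + 15388) = -(15388 + 2*√12346) = -15388 - 2*√12346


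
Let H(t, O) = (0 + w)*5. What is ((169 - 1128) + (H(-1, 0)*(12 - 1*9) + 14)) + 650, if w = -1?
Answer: -310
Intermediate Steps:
H(t, O) = -5 (H(t, O) = (0 - 1)*5 = -1*5 = -5)
((169 - 1128) + (H(-1, 0)*(12 - 1*9) + 14)) + 650 = ((169 - 1128) + (-5*(12 - 1*9) + 14)) + 650 = (-959 + (-5*(12 - 9) + 14)) + 650 = (-959 + (-5*3 + 14)) + 650 = (-959 + (-15 + 14)) + 650 = (-959 - 1) + 650 = -960 + 650 = -310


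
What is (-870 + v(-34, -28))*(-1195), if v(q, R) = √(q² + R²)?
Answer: 1039650 - 2390*√485 ≈ 9.8702e+5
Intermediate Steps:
v(q, R) = √(R² + q²)
(-870 + v(-34, -28))*(-1195) = (-870 + √((-28)² + (-34)²))*(-1195) = (-870 + √(784 + 1156))*(-1195) = (-870 + √1940)*(-1195) = (-870 + 2*√485)*(-1195) = 1039650 - 2390*√485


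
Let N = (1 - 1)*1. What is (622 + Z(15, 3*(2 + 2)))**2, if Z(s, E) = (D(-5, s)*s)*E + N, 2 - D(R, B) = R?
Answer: 3541924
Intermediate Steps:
D(R, B) = 2 - R
N = 0 (N = 0*1 = 0)
Z(s, E) = 7*E*s (Z(s, E) = ((2 - 1*(-5))*s)*E + 0 = ((2 + 5)*s)*E + 0 = (7*s)*E + 0 = 7*E*s + 0 = 7*E*s)
(622 + Z(15, 3*(2 + 2)))**2 = (622 + 7*(3*(2 + 2))*15)**2 = (622 + 7*(3*4)*15)**2 = (622 + 7*12*15)**2 = (622 + 1260)**2 = 1882**2 = 3541924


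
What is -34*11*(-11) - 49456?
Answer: -45342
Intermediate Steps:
-34*11*(-11) - 49456 = -374*(-11) - 49456 = 4114 - 49456 = -45342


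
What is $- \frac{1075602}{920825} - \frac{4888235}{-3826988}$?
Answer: $\frac{34990277009}{320362384100} \approx 0.10922$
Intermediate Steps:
$- \frac{1075602}{920825} - \frac{4888235}{-3826988} = \left(-1075602\right) \frac{1}{920825} - - \frac{444385}{347908} = - \frac{1075602}{920825} + \frac{444385}{347908} = \frac{34990277009}{320362384100}$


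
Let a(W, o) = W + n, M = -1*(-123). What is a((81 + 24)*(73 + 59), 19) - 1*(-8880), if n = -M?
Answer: 22617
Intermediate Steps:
M = 123
n = -123 (n = -1*123 = -123)
a(W, o) = -123 + W (a(W, o) = W - 123 = -123 + W)
a((81 + 24)*(73 + 59), 19) - 1*(-8880) = (-123 + (81 + 24)*(73 + 59)) - 1*(-8880) = (-123 + 105*132) + 8880 = (-123 + 13860) + 8880 = 13737 + 8880 = 22617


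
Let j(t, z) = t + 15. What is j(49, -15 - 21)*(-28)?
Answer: -1792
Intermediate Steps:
j(t, z) = 15 + t
j(49, -15 - 21)*(-28) = (15 + 49)*(-28) = 64*(-28) = -1792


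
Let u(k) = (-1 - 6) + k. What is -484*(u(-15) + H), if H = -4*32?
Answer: 72600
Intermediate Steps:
H = -128
u(k) = -7 + k
-484*(u(-15) + H) = -484*((-7 - 15) - 128) = -484*(-22 - 128) = -484*(-150) = 72600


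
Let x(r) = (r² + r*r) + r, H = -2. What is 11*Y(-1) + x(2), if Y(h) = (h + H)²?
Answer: 109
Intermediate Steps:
Y(h) = (-2 + h)² (Y(h) = (h - 2)² = (-2 + h)²)
x(r) = r + 2*r² (x(r) = (r² + r²) + r = 2*r² + r = r + 2*r²)
11*Y(-1) + x(2) = 11*(-2 - 1)² + 2*(1 + 2*2) = 11*(-3)² + 2*(1 + 4) = 11*9 + 2*5 = 99 + 10 = 109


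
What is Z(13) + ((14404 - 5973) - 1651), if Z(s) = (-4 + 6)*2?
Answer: 6784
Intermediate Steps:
Z(s) = 4 (Z(s) = 2*2 = 4)
Z(13) + ((14404 - 5973) - 1651) = 4 + ((14404 - 5973) - 1651) = 4 + (8431 - 1651) = 4 + 6780 = 6784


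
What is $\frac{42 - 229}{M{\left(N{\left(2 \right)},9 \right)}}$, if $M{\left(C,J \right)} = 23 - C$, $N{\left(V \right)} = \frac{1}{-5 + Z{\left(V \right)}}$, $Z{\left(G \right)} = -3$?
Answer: $- \frac{1496}{185} \approx -8.0865$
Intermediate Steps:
$N{\left(V \right)} = - \frac{1}{8}$ ($N{\left(V \right)} = \frac{1}{-5 - 3} = \frac{1}{-8} = - \frac{1}{8}$)
$\frac{42 - 229}{M{\left(N{\left(2 \right)},9 \right)}} = \frac{42 - 229}{23 - - \frac{1}{8}} = - \frac{187}{23 + \frac{1}{8}} = - \frac{187}{\frac{185}{8}} = \left(-187\right) \frac{8}{185} = - \frac{1496}{185}$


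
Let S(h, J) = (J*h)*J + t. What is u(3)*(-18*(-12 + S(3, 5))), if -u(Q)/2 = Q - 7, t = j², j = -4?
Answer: -11376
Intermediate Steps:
t = 16 (t = (-4)² = 16)
u(Q) = 14 - 2*Q (u(Q) = -2*(Q - 7) = -2*(-7 + Q) = 14 - 2*Q)
S(h, J) = 16 + h*J² (S(h, J) = (J*h)*J + 16 = h*J² + 16 = 16 + h*J²)
u(3)*(-18*(-12 + S(3, 5))) = (14 - 2*3)*(-18*(-12 + (16 + 3*5²))) = (14 - 6)*(-18*(-12 + (16 + 3*25))) = 8*(-18*(-12 + (16 + 75))) = 8*(-18*(-12 + 91)) = 8*(-18*79) = 8*(-1422) = -11376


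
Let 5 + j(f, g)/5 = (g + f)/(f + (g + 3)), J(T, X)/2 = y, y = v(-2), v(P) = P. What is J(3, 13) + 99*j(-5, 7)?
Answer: -2281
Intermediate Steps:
y = -2
J(T, X) = -4 (J(T, X) = 2*(-2) = -4)
j(f, g) = -25 + 5*(f + g)/(3 + f + g) (j(f, g) = -25 + 5*((g + f)/(f + (g + 3))) = -25 + 5*((f + g)/(f + (3 + g))) = -25 + 5*((f + g)/(3 + f + g)) = -25 + 5*(f + g)/(3 + f + g))
J(3, 13) + 99*j(-5, 7) = -4 + 99*(5*(-15 - 4*(-5) - 4*7)/(3 - 5 + 7)) = -4 + 99*(5*(-15 + 20 - 28)/5) = -4 + 99*(5*(⅕)*(-23)) = -4 + 99*(-23) = -4 - 2277 = -2281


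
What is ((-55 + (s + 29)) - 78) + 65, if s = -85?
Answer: -124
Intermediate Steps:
((-55 + (s + 29)) - 78) + 65 = ((-55 + (-85 + 29)) - 78) + 65 = ((-55 - 56) - 78) + 65 = (-111 - 78) + 65 = -189 + 65 = -124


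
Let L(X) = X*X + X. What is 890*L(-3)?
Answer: 5340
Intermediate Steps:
L(X) = X + X² (L(X) = X² + X = X + X²)
890*L(-3) = 890*(-3*(1 - 3)) = 890*(-3*(-2)) = 890*6 = 5340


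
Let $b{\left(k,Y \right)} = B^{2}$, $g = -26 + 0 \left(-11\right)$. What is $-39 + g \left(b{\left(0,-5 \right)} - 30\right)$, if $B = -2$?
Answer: $637$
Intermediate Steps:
$g = -26$ ($g = -26 + 0 = -26$)
$b{\left(k,Y \right)} = 4$ ($b{\left(k,Y \right)} = \left(-2\right)^{2} = 4$)
$-39 + g \left(b{\left(0,-5 \right)} - 30\right) = -39 - 26 \left(4 - 30\right) = -39 - -676 = -39 + 676 = 637$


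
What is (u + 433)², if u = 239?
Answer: 451584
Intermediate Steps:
(u + 433)² = (239 + 433)² = 672² = 451584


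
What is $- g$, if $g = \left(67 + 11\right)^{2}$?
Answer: $-6084$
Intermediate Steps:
$g = 6084$ ($g = 78^{2} = 6084$)
$- g = \left(-1\right) 6084 = -6084$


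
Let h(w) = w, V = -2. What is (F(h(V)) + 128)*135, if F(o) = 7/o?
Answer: 33615/2 ≈ 16808.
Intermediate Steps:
(F(h(V)) + 128)*135 = (7/(-2) + 128)*135 = (7*(-1/2) + 128)*135 = (-7/2 + 128)*135 = (249/2)*135 = 33615/2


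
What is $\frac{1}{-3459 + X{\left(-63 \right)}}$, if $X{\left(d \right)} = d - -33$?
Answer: $- \frac{1}{3489} \approx -0.00028661$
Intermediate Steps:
$X{\left(d \right)} = 33 + d$ ($X{\left(d \right)} = d + 33 = 33 + d$)
$\frac{1}{-3459 + X{\left(-63 \right)}} = \frac{1}{-3459 + \left(33 - 63\right)} = \frac{1}{-3459 - 30} = \frac{1}{-3489} = - \frac{1}{3489}$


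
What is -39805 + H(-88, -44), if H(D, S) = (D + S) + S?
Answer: -39981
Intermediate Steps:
H(D, S) = D + 2*S
-39805 + H(-88, -44) = -39805 + (-88 + 2*(-44)) = -39805 + (-88 - 88) = -39805 - 176 = -39981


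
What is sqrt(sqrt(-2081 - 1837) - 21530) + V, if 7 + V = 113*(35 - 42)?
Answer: -798 + sqrt(-21530 + I*sqrt(3918)) ≈ -797.79 + 146.73*I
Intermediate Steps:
V = -798 (V = -7 + 113*(35 - 42) = -7 + 113*(-7) = -7 - 791 = -798)
sqrt(sqrt(-2081 - 1837) - 21530) + V = sqrt(sqrt(-2081 - 1837) - 21530) - 798 = sqrt(sqrt(-3918) - 21530) - 798 = sqrt(I*sqrt(3918) - 21530) - 798 = sqrt(-21530 + I*sqrt(3918)) - 798 = -798 + sqrt(-21530 + I*sqrt(3918))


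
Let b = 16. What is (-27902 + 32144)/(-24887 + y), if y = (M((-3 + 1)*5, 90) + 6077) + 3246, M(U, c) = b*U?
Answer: -2121/7862 ≈ -0.26978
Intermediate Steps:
M(U, c) = 16*U
y = 9163 (y = (16*((-3 + 1)*5) + 6077) + 3246 = (16*(-2*5) + 6077) + 3246 = (16*(-10) + 6077) + 3246 = (-160 + 6077) + 3246 = 5917 + 3246 = 9163)
(-27902 + 32144)/(-24887 + y) = (-27902 + 32144)/(-24887 + 9163) = 4242/(-15724) = 4242*(-1/15724) = -2121/7862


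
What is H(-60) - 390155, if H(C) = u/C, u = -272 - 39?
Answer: -23408989/60 ≈ -3.9015e+5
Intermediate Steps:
u = -311
H(C) = -311/C
H(-60) - 390155 = -311/(-60) - 390155 = -311*(-1/60) - 390155 = 311/60 - 390155 = -23408989/60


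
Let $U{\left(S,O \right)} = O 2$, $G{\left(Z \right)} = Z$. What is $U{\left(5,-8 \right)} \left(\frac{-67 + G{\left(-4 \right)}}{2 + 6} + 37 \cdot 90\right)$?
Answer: $-53138$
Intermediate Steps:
$U{\left(S,O \right)} = 2 O$
$U{\left(5,-8 \right)} \left(\frac{-67 + G{\left(-4 \right)}}{2 + 6} + 37 \cdot 90\right) = 2 \left(-8\right) \left(\frac{-67 - 4}{2 + 6} + 37 \cdot 90\right) = - 16 \left(- \frac{71}{8} + 3330\right) = \left(-16\right) \frac{26569}{8} = -53138$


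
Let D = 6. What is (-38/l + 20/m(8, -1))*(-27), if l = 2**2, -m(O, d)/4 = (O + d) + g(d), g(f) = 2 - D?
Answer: 603/2 ≈ 301.50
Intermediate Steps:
g(f) = -4 (g(f) = 2 - 1*6 = 2 - 6 = -4)
m(O, d) = 16 - 4*O - 4*d (m(O, d) = -4*((O + d) - 4) = -4*(-4 + O + d) = 16 - 4*O - 4*d)
l = 4
(-38/l + 20/m(8, -1))*(-27) = (-38/4 + 20/(16 - 4*8 - 4*(-1)))*(-27) = (-38*1/4 + 20/(16 - 32 + 4))*(-27) = (-19/2 + 20/(-12))*(-27) = (-19/2 + 20*(-1/12))*(-27) = (-19/2 - 5/3)*(-27) = -67/6*(-27) = 603/2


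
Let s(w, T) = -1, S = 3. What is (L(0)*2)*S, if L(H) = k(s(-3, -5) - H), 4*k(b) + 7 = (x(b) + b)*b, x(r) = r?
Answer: -15/2 ≈ -7.5000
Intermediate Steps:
k(b) = -7/4 + b²/2 (k(b) = -7/4 + ((b + b)*b)/4 = -7/4 + ((2*b)*b)/4 = -7/4 + (2*b²)/4 = -7/4 + b²/2)
L(H) = -7/4 + (-1 - H)²/2
(L(0)*2)*S = ((-7/4 + (1 + 0)²/2)*2)*3 = ((-7/4 + (½)*1²)*2)*3 = ((-7/4 + (½)*1)*2)*3 = ((-7/4 + ½)*2)*3 = -5/4*2*3 = -5/2*3 = -15/2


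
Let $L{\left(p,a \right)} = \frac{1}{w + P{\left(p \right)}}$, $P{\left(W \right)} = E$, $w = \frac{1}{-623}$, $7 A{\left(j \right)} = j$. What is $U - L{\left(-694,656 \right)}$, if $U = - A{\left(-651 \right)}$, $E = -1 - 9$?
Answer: $\frac{580106}{6231} \approx 93.1$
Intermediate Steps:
$A{\left(j \right)} = \frac{j}{7}$
$w = - \frac{1}{623} \approx -0.0016051$
$E = -10$
$P{\left(W \right)} = -10$
$U = 93$ ($U = - \frac{-651}{7} = \left(-1\right) \left(-93\right) = 93$)
$L{\left(p,a \right)} = - \frac{623}{6231}$ ($L{\left(p,a \right)} = \frac{1}{- \frac{1}{623} - 10} = \frac{1}{- \frac{6231}{623}} = - \frac{623}{6231}$)
$U - L{\left(-694,656 \right)} = 93 - - \frac{623}{6231} = 93 + \frac{623}{6231} = \frac{580106}{6231}$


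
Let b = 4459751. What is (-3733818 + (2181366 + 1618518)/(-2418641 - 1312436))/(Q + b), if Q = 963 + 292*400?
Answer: -2321861043645/2846509533763 ≈ -0.81569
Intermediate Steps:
Q = 117763 (Q = 963 + 116800 = 117763)
(-3733818 + (2181366 + 1618518)/(-2418641 - 1312436))/(Q + b) = (-3733818 + (2181366 + 1618518)/(-2418641 - 1312436))/(117763 + 4459751) = (-3733818 + 3799884/(-3731077))/4577514 = (-3733818 + 3799884*(-1/3731077))*(1/4577514) = (-3733818 - 3799884/3731077)*(1/4577514) = -13931166261870/3731077*1/4577514 = -2321861043645/2846509533763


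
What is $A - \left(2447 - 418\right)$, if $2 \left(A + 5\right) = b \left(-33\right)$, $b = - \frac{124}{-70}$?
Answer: $- \frac{72213}{35} \approx -2063.2$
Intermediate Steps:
$b = \frac{62}{35}$ ($b = \left(-124\right) \left(- \frac{1}{70}\right) = \frac{62}{35} \approx 1.7714$)
$A = - \frac{1198}{35}$ ($A = -5 + \frac{\frac{62}{35} \left(-33\right)}{2} = -5 + \frac{1}{2} \left(- \frac{2046}{35}\right) = -5 - \frac{1023}{35} = - \frac{1198}{35} \approx -34.229$)
$A - \left(2447 - 418\right) = - \frac{1198}{35} - \left(2447 - 418\right) = - \frac{1198}{35} - 2029 = - \frac{72213}{35}$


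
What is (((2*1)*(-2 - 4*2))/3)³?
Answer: -8000/27 ≈ -296.30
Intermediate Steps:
(((2*1)*(-2 - 4*2))/3)³ = ((2*(-2 - 8))*(⅓))³ = ((2*(-10))*(⅓))³ = (-20*⅓)³ = (-20/3)³ = -8000/27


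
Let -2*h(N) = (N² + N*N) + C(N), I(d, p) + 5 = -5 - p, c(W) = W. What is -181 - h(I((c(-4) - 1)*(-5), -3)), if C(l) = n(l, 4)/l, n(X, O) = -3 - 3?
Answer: -921/7 ≈ -131.57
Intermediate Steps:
n(X, O) = -6
C(l) = -6/l
I(d, p) = -10 - p (I(d, p) = -5 + (-5 - p) = -10 - p)
h(N) = -N² + 3/N (h(N) = -((N² + N*N) - 6/N)/2 = -((N² + N²) - 6/N)/2 = -(2*N² - 6/N)/2 = -(-6/N + 2*N²)/2 = -N² + 3/N)
-181 - h(I((c(-4) - 1)*(-5), -3)) = -181 - (3 - (-10 - 1*(-3))³)/(-10 - 1*(-3)) = -181 - (3 - (-10 + 3)³)/(-10 + 3) = -181 - (3 - 1*(-7)³)/(-7) = -181 - (-1)*(3 - 1*(-343))/7 = -181 - (-1)*(3 + 343)/7 = -181 - (-1)*346/7 = -181 - 1*(-346/7) = -181 + 346/7 = -921/7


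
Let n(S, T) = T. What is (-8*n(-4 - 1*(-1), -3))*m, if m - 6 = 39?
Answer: 1080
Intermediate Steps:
m = 45 (m = 6 + 39 = 45)
(-8*n(-4 - 1*(-1), -3))*m = -8*(-3)*45 = 24*45 = 1080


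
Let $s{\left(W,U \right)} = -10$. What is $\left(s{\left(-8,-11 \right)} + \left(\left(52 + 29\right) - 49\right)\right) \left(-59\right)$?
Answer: $-1298$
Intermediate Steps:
$\left(s{\left(-8,-11 \right)} + \left(\left(52 + 29\right) - 49\right)\right) \left(-59\right) = \left(-10 + \left(\left(52 + 29\right) - 49\right)\right) \left(-59\right) = \left(-10 + \left(81 - 49\right)\right) \left(-59\right) = \left(-10 + 32\right) \left(-59\right) = 22 \left(-59\right) = -1298$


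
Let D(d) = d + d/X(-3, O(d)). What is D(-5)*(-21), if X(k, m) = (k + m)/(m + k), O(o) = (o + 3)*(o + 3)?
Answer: 210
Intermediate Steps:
O(o) = (3 + o)**2 (O(o) = (3 + o)*(3 + o) = (3 + o)**2)
X(k, m) = 1 (X(k, m) = (k + m)/(k + m) = 1)
D(d) = 2*d (D(d) = d + d/1 = d + d*1 = d + d = 2*d)
D(-5)*(-21) = (2*(-5))*(-21) = -10*(-21) = 210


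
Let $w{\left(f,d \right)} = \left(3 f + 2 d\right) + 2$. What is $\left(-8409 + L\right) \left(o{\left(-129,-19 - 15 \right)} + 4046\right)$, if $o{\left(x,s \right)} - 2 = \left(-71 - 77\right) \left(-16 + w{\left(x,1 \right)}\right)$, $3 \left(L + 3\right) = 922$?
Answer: $- \frac{1534213400}{3} \approx -5.114 \cdot 10^{8}$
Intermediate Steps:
$L = \frac{913}{3}$ ($L = -3 + \frac{1}{3} \cdot 922 = -3 + \frac{922}{3} = \frac{913}{3} \approx 304.33$)
$w{\left(f,d \right)} = 2 + 2 d + 3 f$ ($w{\left(f,d \right)} = \left(2 d + 3 f\right) + 2 = 2 + 2 d + 3 f$)
$o{\left(x,s \right)} = 1778 - 444 x$ ($o{\left(x,s \right)} = 2 + \left(-71 - 77\right) \left(-16 + \left(2 + 2 \cdot 1 + 3 x\right)\right) = 2 - 148 \left(-16 + \left(2 + 2 + 3 x\right)\right) = 2 - 148 \left(-16 + \left(4 + 3 x\right)\right) = 2 - 148 \left(-12 + 3 x\right) = 2 - \left(-1776 + 444 x\right) = 1778 - 444 x$)
$\left(-8409 + L\right) \left(o{\left(-129,-19 - 15 \right)} + 4046\right) = \left(-8409 + \frac{913}{3}\right) \left(\left(1778 - -57276\right) + 4046\right) = - \frac{24314 \left(\left(1778 + 57276\right) + 4046\right)}{3} = - \frac{24314 \left(59054 + 4046\right)}{3} = \left(- \frac{24314}{3}\right) 63100 = - \frac{1534213400}{3}$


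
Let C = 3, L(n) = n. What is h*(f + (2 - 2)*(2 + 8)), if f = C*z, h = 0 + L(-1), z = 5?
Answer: -15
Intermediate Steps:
h = -1 (h = 0 - 1 = -1)
f = 15 (f = 3*5 = 15)
h*(f + (2 - 2)*(2 + 8)) = -(15 + (2 - 2)*(2 + 8)) = -(15 + 0*10) = -(15 + 0) = -1*15 = -15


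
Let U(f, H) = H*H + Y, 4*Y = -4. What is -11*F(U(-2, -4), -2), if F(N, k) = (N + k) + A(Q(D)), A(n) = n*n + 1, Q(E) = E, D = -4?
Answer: -330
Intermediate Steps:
Y = -1 (Y = (¼)*(-4) = -1)
A(n) = 1 + n² (A(n) = n² + 1 = 1 + n²)
U(f, H) = -1 + H² (U(f, H) = H*H - 1 = H² - 1 = -1 + H²)
F(N, k) = 17 + N + k (F(N, k) = (N + k) + (1 + (-4)²) = (N + k) + (1 + 16) = (N + k) + 17 = 17 + N + k)
-11*F(U(-2, -4), -2) = -11*(17 + (-1 + (-4)²) - 2) = -11*(17 + (-1 + 16) - 2) = -11*(17 + 15 - 2) = -11*30 = -330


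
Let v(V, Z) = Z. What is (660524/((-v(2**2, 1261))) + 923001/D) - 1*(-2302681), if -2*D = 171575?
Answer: 498083365923253/216356075 ≈ 2.3021e+6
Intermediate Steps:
D = -171575/2 (D = -1/2*171575 = -171575/2 ≈ -85788.)
(660524/((-v(2**2, 1261))) + 923001/D) - 1*(-2302681) = (660524/((-1*1261)) + 923001/(-171575/2)) - 1*(-2302681) = (660524/(-1261) + 923001*(-2/171575)) + 2302681 = (660524*(-1/1261) - 1846002/171575) + 2302681 = (-660524/1261 - 1846002/171575) + 2302681 = -115657213822/216356075 + 2302681 = 498083365923253/216356075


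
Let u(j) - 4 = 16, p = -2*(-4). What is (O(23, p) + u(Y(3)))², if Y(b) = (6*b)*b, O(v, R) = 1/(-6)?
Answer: 14161/36 ≈ 393.36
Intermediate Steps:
p = 8
O(v, R) = -⅙
Y(b) = 6*b²
u(j) = 20 (u(j) = 4 + 16 = 20)
(O(23, p) + u(Y(3)))² = (-⅙ + 20)² = (119/6)² = 14161/36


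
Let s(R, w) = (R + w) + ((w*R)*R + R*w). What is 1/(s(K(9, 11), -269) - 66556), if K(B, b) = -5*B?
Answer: -1/599490 ≈ -1.6681e-6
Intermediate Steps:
s(R, w) = R + w + R*w + w*R² (s(R, w) = (R + w) + ((R*w)*R + R*w) = (R + w) + (w*R² + R*w) = (R + w) + (R*w + w*R²) = R + w + R*w + w*R²)
1/(s(K(9, 11), -269) - 66556) = 1/((-5*9 - 269 - 5*9*(-269) - 269*(-5*9)²) - 66556) = 1/((-45 - 269 - 45*(-269) - 269*(-45)²) - 66556) = 1/((-45 - 269 + 12105 - 269*2025) - 66556) = 1/((-45 - 269 + 12105 - 544725) - 66556) = 1/(-532934 - 66556) = 1/(-599490) = -1/599490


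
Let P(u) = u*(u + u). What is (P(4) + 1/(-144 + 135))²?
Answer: 82369/81 ≈ 1016.9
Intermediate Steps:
P(u) = 2*u² (P(u) = u*(2*u) = 2*u²)
(P(4) + 1/(-144 + 135))² = (2*4² + 1/(-144 + 135))² = (2*16 + 1/(-9))² = (32 - ⅑)² = (287/9)² = 82369/81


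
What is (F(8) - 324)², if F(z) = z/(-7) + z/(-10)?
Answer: 130142464/1225 ≈ 1.0624e+5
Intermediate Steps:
F(z) = -17*z/70 (F(z) = z*(-⅐) + z*(-⅒) = -z/7 - z/10 = -17*z/70)
(F(8) - 324)² = (-17/70*8 - 324)² = (-68/35 - 324)² = (-11408/35)² = 130142464/1225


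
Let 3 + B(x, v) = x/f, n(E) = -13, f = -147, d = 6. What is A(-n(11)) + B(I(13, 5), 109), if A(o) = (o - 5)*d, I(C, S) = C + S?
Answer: 2199/49 ≈ 44.878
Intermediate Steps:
B(x, v) = -3 - x/147 (B(x, v) = -3 + x/(-147) = -3 + x*(-1/147) = -3 - x/147)
A(o) = -30 + 6*o (A(o) = (o - 5)*6 = (-5 + o)*6 = -30 + 6*o)
A(-n(11)) + B(I(13, 5), 109) = (-30 + 6*(-1*(-13))) + (-3 - (13 + 5)/147) = (-30 + 6*13) + (-3 - 1/147*18) = (-30 + 78) + (-3 - 6/49) = 48 - 153/49 = 2199/49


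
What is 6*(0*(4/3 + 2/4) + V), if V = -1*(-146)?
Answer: 876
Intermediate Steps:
V = 146
6*(0*(4/3 + 2/4) + V) = 6*(0*(4/3 + 2/4) + 146) = 6*(0*(4*(⅓) + 2*(¼)) + 146) = 6*(0*(4/3 + ½) + 146) = 6*(0*(11/6) + 146) = 6*(0 + 146) = 6*146 = 876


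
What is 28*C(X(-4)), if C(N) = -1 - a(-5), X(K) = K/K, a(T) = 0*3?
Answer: -28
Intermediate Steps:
a(T) = 0
X(K) = 1
C(N) = -1 (C(N) = -1 - 1*0 = -1 + 0 = -1)
28*C(X(-4)) = 28*(-1) = -28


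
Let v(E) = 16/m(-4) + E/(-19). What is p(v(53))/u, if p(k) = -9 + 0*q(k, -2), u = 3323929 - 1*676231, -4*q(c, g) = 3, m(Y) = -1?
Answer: -3/882566 ≈ -3.3992e-6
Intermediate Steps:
q(c, g) = -¾ (q(c, g) = -¼*3 = -¾)
v(E) = -16 - E/19 (v(E) = 16/(-1) + E/(-19) = 16*(-1) + E*(-1/19) = -16 - E/19)
u = 2647698 (u = 3323929 - 676231 = 2647698)
p(k) = -9 (p(k) = -9 + 0*(-¾) = -9 + 0 = -9)
p(v(53))/u = -9/2647698 = -9*1/2647698 = -3/882566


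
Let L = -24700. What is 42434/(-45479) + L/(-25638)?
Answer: 2529172/83285043 ≈ 0.030368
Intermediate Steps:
42434/(-45479) + L/(-25638) = 42434/(-45479) - 24700/(-25638) = 42434*(-1/45479) - 24700*(-1/25638) = -6062/6497 + 12350/12819 = 2529172/83285043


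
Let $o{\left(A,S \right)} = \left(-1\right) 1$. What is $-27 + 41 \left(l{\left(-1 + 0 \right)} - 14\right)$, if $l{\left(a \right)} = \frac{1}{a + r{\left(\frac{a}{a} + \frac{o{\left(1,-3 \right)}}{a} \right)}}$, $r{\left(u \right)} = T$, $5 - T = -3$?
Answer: $- \frac{4166}{7} \approx -595.14$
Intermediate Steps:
$o{\left(A,S \right)} = -1$
$T = 8$ ($T = 5 - -3 = 5 + 3 = 8$)
$r{\left(u \right)} = 8$
$l{\left(a \right)} = \frac{1}{8 + a}$ ($l{\left(a \right)} = \frac{1}{a + 8} = \frac{1}{8 + a}$)
$-27 + 41 \left(l{\left(-1 + 0 \right)} - 14\right) = -27 + 41 \left(\frac{1}{8 + \left(-1 + 0\right)} - 14\right) = -27 + 41 \left(\frac{1}{8 - 1} - 14\right) = -27 + 41 \left(\frac{1}{7} - 14\right) = -27 + 41 \left(- \frac{97}{7}\right) = -27 - \frac{3977}{7} = - \frac{4166}{7}$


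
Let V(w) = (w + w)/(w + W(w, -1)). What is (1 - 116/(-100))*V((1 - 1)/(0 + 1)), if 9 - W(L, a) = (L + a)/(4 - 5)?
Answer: 0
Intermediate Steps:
W(L, a) = 9 + L + a (W(L, a) = 9 - (L + a)/(4 - 5) = 9 - (L + a)/(-1) = 9 - (L + a)*(-1) = 9 - (-L - a) = 9 + (L + a) = 9 + L + a)
V(w) = 2*w/(8 + 2*w) (V(w) = (w + w)/(w + (9 + w - 1)) = (2*w)/(w + (8 + w)) = (2*w)/(8 + 2*w) = 2*w/(8 + 2*w))
(1 - 116/(-100))*V((1 - 1)/(0 + 1)) = (1 - 116/(-100))*(((1 - 1)/(0 + 1))/(4 + (1 - 1)/(0 + 1))) = (1 - 116*(-1/100))*((0/1)/(4 + 0/1)) = (1 + 29/25)*((0*1)/(4 + 0*1)) = 54*(0/(4 + 0))/25 = 54*(0/4)/25 = 54*(0*(¼))/25 = (54/25)*0 = 0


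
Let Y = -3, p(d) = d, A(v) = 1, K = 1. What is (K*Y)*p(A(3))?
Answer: -3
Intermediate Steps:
(K*Y)*p(A(3)) = (1*(-3))*1 = -3*1 = -3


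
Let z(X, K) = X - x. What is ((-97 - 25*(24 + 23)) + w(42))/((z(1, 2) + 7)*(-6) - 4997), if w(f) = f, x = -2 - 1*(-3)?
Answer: 1230/5039 ≈ 0.24410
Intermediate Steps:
x = 1 (x = -2 + 3 = 1)
z(X, K) = -1 + X (z(X, K) = X - 1*1 = X - 1 = -1 + X)
((-97 - 25*(24 + 23)) + w(42))/((z(1, 2) + 7)*(-6) - 4997) = ((-97 - 25*(24 + 23)) + 42)/(((-1 + 1) + 7)*(-6) - 4997) = ((-97 - 25*47) + 42)/((0 + 7)*(-6) - 4997) = ((-97 - 1175) + 42)/(7*(-6) - 4997) = (-1272 + 42)/(-42 - 4997) = -1230/(-5039) = -1230*(-1/5039) = 1230/5039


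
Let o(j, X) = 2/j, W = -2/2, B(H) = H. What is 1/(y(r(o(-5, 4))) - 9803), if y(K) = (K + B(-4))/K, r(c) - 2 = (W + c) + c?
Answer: -1/9822 ≈ -0.00010181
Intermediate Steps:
W = -1 (W = -2*½ = -1)
r(c) = 1 + 2*c (r(c) = 2 + ((-1 + c) + c) = 2 + (-1 + 2*c) = 1 + 2*c)
y(K) = (-4 + K)/K (y(K) = (K - 4)/K = (-4 + K)/K)
1/(y(r(o(-5, 4))) - 9803) = 1/((-4 + (1 + 2*(2/(-5))))/(1 + 2*(2/(-5))) - 9803) = 1/((-4 + (1 + 2*(2*(-⅕))))/(1 + 2*(2*(-⅕))) - 9803) = 1/((-4 + (1 + 2*(-⅖)))/(1 + 2*(-⅖)) - 9803) = 1/((-4 + (1 - ⅘))/(1 - ⅘) - 9803) = 1/((-4 + ⅕)/(⅕) - 9803) = 1/(5*(-19/5) - 9803) = 1/(-19 - 9803) = 1/(-9822) = -1/9822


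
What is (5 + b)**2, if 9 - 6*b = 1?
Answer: 361/9 ≈ 40.111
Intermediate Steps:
b = 4/3 (b = 3/2 - 1/6*1 = 3/2 - 1/6 = 4/3 ≈ 1.3333)
(5 + b)**2 = (5 + 4/3)**2 = (19/3)**2 = 361/9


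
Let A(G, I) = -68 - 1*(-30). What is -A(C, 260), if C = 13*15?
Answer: 38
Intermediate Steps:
C = 195
A(G, I) = -38 (A(G, I) = -68 + 30 = -38)
-A(C, 260) = -1*(-38) = 38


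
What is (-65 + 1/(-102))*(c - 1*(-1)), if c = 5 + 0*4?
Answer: -6631/17 ≈ -390.06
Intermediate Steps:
c = 5 (c = 5 + 0 = 5)
(-65 + 1/(-102))*(c - 1*(-1)) = (-65 + 1/(-102))*(5 - 1*(-1)) = (-65 - 1/102)*(5 + 1) = -6631/102*6 = -6631/17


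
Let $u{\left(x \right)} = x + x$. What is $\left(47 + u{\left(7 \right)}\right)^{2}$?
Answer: $3721$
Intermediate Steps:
$u{\left(x \right)} = 2 x$
$\left(47 + u{\left(7 \right)}\right)^{2} = \left(47 + 2 \cdot 7\right)^{2} = \left(47 + 14\right)^{2} = 61^{2} = 3721$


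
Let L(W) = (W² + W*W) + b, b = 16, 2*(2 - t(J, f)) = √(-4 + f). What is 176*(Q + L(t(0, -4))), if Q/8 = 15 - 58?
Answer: -57024 - 1408*I*√2 ≈ -57024.0 - 1991.2*I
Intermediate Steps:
t(J, f) = 2 - √(-4 + f)/2
Q = -344 (Q = 8*(15 - 58) = 8*(-43) = -344)
L(W) = 16 + 2*W² (L(W) = (W² + W*W) + 16 = (W² + W²) + 16 = 2*W² + 16 = 16 + 2*W²)
176*(Q + L(t(0, -4))) = 176*(-344 + (16 + 2*(2 - √(-4 - 4)/2)²)) = 176*(-344 + (16 + 2*(2 - I*√2)²)) = 176*(-328 + 2*(2 - I*√2)²) = -57728 + 352*(2 - I*√2)²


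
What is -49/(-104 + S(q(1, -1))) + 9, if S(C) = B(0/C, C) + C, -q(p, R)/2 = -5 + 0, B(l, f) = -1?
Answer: 904/95 ≈ 9.5158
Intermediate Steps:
q(p, R) = 10 (q(p, R) = -2*(-5 + 0) = -2*(-5) = 10)
S(C) = -1 + C
-49/(-104 + S(q(1, -1))) + 9 = -49/(-104 + (-1 + 10)) + 9 = -49/(-104 + 9) + 9 = -49/(-95) + 9 = -49*(-1/95) + 9 = 49/95 + 9 = 904/95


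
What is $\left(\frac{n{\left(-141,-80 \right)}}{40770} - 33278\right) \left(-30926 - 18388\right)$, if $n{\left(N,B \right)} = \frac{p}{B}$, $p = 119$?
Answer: $\frac{892086355309261}{543600} \approx 1.6411 \cdot 10^{9}$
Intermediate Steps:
$n{\left(N,B \right)} = \frac{119}{B}$
$\left(\frac{n{\left(-141,-80 \right)}}{40770} - 33278\right) \left(-30926 - 18388\right) = \left(\frac{119 \frac{1}{-80}}{40770} - 33278\right) \left(-30926 - 18388\right) = \left(119 \left(- \frac{1}{80}\right) \frac{1}{40770} - 33278\right) \left(-49314\right) = \left(\left(- \frac{119}{80}\right) \frac{1}{40770} - 33278\right) \left(-49314\right) = \left(- \frac{119}{3261600} - 33278\right) \left(-49314\right) = \left(- \frac{108539524919}{3261600}\right) \left(-49314\right) = \frac{892086355309261}{543600}$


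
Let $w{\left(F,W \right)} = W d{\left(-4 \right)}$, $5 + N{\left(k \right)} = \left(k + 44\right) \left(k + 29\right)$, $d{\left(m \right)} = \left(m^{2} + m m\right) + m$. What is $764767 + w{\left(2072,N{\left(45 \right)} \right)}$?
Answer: $949035$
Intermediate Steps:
$d{\left(m \right)} = m + 2 m^{2}$ ($d{\left(m \right)} = \left(m^{2} + m^{2}\right) + m = 2 m^{2} + m = m + 2 m^{2}$)
$N{\left(k \right)} = -5 + \left(29 + k\right) \left(44 + k\right)$ ($N{\left(k \right)} = -5 + \left(k + 44\right) \left(k + 29\right) = -5 + \left(44 + k\right) \left(29 + k\right) = -5 + \left(29 + k\right) \left(44 + k\right)$)
$w{\left(F,W \right)} = 28 W$ ($w{\left(F,W \right)} = W \left(- 4 \left(1 + 2 \left(-4\right)\right)\right) = W \left(- 4 \left(1 - 8\right)\right) = W \left(\left(-4\right) \left(-7\right)\right) = W 28 = 28 W$)
$764767 + w{\left(2072,N{\left(45 \right)} \right)} = 764767 + 28 \left(1271 + 45^{2} + 73 \cdot 45\right) = 764767 + 28 \left(1271 + 2025 + 3285\right) = 764767 + 28 \cdot 6581 = 764767 + 184268 = 949035$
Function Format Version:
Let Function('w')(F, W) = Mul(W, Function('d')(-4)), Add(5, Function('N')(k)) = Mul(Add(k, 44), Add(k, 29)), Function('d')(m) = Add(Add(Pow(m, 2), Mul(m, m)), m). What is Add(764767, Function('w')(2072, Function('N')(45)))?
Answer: 949035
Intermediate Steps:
Function('d')(m) = Add(m, Mul(2, Pow(m, 2))) (Function('d')(m) = Add(Add(Pow(m, 2), Pow(m, 2)), m) = Add(Mul(2, Pow(m, 2)), m) = Add(m, Mul(2, Pow(m, 2))))
Function('N')(k) = Add(-5, Mul(Add(29, k), Add(44, k))) (Function('N')(k) = Add(-5, Mul(Add(k, 44), Add(k, 29))) = Add(-5, Mul(Add(44, k), Add(29, k))) = Add(-5, Mul(Add(29, k), Add(44, k))))
Function('w')(F, W) = Mul(28, W) (Function('w')(F, W) = Mul(W, Mul(-4, Add(1, Mul(2, -4)))) = Mul(W, Mul(-4, Add(1, -8))) = Mul(W, Mul(-4, -7)) = Mul(W, 28) = Mul(28, W))
Add(764767, Function('w')(2072, Function('N')(45))) = Add(764767, Mul(28, Add(1271, Pow(45, 2), Mul(73, 45)))) = Add(764767, Mul(28, Add(1271, 2025, 3285))) = Add(764767, Mul(28, 6581)) = Add(764767, 184268) = 949035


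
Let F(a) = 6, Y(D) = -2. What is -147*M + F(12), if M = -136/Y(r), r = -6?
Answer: -9990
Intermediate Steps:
M = 68 (M = -136/(-2) = -136*(-½) = 68)
-147*M + F(12) = -147*68 + 6 = -9996 + 6 = -9990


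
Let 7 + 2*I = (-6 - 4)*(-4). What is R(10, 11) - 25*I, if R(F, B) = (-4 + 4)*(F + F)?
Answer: -825/2 ≈ -412.50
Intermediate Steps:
I = 33/2 (I = -7/2 + ((-6 - 4)*(-4))/2 = -7/2 + (-10*(-4))/2 = -7/2 + (½)*40 = -7/2 + 20 = 33/2 ≈ 16.500)
R(F, B) = 0 (R(F, B) = 0*(2*F) = 0)
R(10, 11) - 25*I = 0 - 25*33/2 = 0 - 825/2 = -825/2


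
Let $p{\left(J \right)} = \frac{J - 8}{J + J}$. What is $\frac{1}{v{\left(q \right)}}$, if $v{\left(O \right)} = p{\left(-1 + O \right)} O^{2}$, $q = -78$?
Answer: $\frac{79}{264654} \approx 0.0002985$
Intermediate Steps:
$p{\left(J \right)} = \frac{-8 + J}{2 J}$
$v{\left(O \right)} = \frac{O^{2} \left(-9 + O\right)}{2 \left(-1 + O\right)}$ ($v{\left(O \right)} = \frac{-8 + \left(-1 + O\right)}{2 \left(-1 + O\right)} O^{2} = \frac{-9 + O}{2 \left(-1 + O\right)} O^{2} = \frac{O^{2} \left(-9 + O\right)}{2 \left(-1 + O\right)}$)
$\frac{1}{v{\left(q \right)}} = \frac{1}{\frac{1}{2} \left(-78\right)^{2} \frac{1}{-1 - 78} \left(-9 - 78\right)} = \frac{1}{\frac{1}{2} \cdot 6084 \frac{1}{-79} \left(-87\right)} = \frac{1}{\frac{1}{2} \cdot 6084 \left(- \frac{1}{79}\right) \left(-87\right)} = \frac{1}{\frac{264654}{79}} = \frac{79}{264654}$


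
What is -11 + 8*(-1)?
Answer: -19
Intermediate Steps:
-11 + 8*(-1) = -11 - 8 = -19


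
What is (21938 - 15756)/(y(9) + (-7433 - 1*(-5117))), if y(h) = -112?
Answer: -3091/1214 ≈ -2.5461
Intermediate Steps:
(21938 - 15756)/(y(9) + (-7433 - 1*(-5117))) = (21938 - 15756)/(-112 + (-7433 - 1*(-5117))) = 6182/(-112 + (-7433 + 5117)) = 6182/(-112 - 2316) = 6182/(-2428) = 6182*(-1/2428) = -3091/1214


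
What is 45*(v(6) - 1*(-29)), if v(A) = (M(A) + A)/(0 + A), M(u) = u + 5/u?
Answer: 5605/4 ≈ 1401.3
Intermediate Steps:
v(A) = (2*A + 5/A)/A (v(A) = ((A + 5/A) + A)/(0 + A) = (2*A + 5/A)/A)
45*(v(6) - 1*(-29)) = 45*((2 + 5/6**2) - 1*(-29)) = 45*((2 + 5*(1/36)) + 29) = 45*((2 + 5/36) + 29) = 45*(77/36 + 29) = 45*(1121/36) = 5605/4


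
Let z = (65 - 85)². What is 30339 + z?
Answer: 30739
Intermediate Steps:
z = 400 (z = (-20)² = 400)
30339 + z = 30339 + 400 = 30739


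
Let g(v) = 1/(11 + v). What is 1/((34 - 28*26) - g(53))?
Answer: -64/44417 ≈ -0.0014409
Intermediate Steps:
1/((34 - 28*26) - g(53)) = 1/((34 - 28*26) - 1/(11 + 53)) = 1/((34 - 728) - 1/64) = 1/(-694 - 1*1/64) = 1/(-694 - 1/64) = 1/(-44417/64) = -64/44417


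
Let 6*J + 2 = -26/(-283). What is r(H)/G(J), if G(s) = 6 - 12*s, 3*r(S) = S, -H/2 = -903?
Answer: 85183/1389 ≈ 61.327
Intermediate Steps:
H = 1806 (H = -2*(-903) = 1806)
r(S) = S/3
J = -90/283 (J = -⅓ + (-26/(-283))/6 = -⅓ + (-26*(-1/283))/6 = -⅓ + (⅙)*(26/283) = -⅓ + 13/849 = -90/283 ≈ -0.31802)
r(H)/G(J) = ((⅓)*1806)/(6 - 12*(-90/283)) = 602/(6 + 1080/283) = 602/(2778/283) = 602*(283/2778) = 85183/1389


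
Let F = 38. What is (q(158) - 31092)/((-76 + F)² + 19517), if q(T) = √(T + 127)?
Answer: -10364/6987 + √285/20961 ≈ -1.4825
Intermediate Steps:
q(T) = √(127 + T)
(q(158) - 31092)/((-76 + F)² + 19517) = (√(127 + 158) - 31092)/((-76 + 38)² + 19517) = (√285 - 31092)/((-38)² + 19517) = (-31092 + √285)/(1444 + 19517) = (-31092 + √285)/20961 = (-31092 + √285)*(1/20961) = -10364/6987 + √285/20961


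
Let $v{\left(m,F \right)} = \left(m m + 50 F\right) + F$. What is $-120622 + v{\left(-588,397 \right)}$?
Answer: $245369$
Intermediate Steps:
$v{\left(m,F \right)} = m^{2} + 51 F$ ($v{\left(m,F \right)} = \left(m^{2} + 50 F\right) + F = m^{2} + 51 F$)
$-120622 + v{\left(-588,397 \right)} = -120622 + \left(\left(-588\right)^{2} + 51 \cdot 397\right) = -120622 + \left(345744 + 20247\right) = -120622 + 365991 = 245369$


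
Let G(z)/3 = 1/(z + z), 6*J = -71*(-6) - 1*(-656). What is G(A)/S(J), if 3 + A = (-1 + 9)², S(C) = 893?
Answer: 3/108946 ≈ 2.7537e-5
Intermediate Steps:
J = 541/3 (J = (-71*(-6) - 1*(-656))/6 = (426 + 656)/6 = (⅙)*1082 = 541/3 ≈ 180.33)
A = 61 (A = -3 + (-1 + 9)² = -3 + 8² = -3 + 64 = 61)
G(z) = 3/(2*z) (G(z) = 3/(z + z) = 3/((2*z)) = 3*(1/(2*z)) = 3/(2*z))
G(A)/S(J) = ((3/2)/61)/893 = ((3/2)*(1/61))*(1/893) = (3/122)*(1/893) = 3/108946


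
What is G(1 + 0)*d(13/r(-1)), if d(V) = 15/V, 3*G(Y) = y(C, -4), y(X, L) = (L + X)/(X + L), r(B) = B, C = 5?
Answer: -5/13 ≈ -0.38462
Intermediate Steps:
y(X, L) = 1 (y(X, L) = (L + X)/(L + X) = 1)
G(Y) = ⅓ (G(Y) = (⅓)*1 = ⅓)
G(1 + 0)*d(13/r(-1)) = (15/((13/(-1))))/3 = (15/((13*(-1))))/3 = (15/(-13))/3 = (15*(-1/13))/3 = (⅓)*(-15/13) = -5/13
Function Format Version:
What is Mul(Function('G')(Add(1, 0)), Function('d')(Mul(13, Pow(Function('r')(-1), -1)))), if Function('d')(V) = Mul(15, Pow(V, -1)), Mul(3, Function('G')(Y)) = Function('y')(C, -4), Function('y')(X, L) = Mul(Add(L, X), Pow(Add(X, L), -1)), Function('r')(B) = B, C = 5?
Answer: Rational(-5, 13) ≈ -0.38462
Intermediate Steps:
Function('y')(X, L) = 1 (Function('y')(X, L) = Mul(Add(L, X), Pow(Add(L, X), -1)) = 1)
Function('G')(Y) = Rational(1, 3) (Function('G')(Y) = Mul(Rational(1, 3), 1) = Rational(1, 3))
Mul(Function('G')(Add(1, 0)), Function('d')(Mul(13, Pow(Function('r')(-1), -1)))) = Mul(Rational(1, 3), Mul(15, Pow(Mul(13, Pow(-1, -1)), -1))) = Mul(Rational(1, 3), Mul(15, Pow(Mul(13, -1), -1))) = Mul(Rational(1, 3), Mul(15, Pow(-13, -1))) = Mul(Rational(1, 3), Mul(15, Rational(-1, 13))) = Mul(Rational(1, 3), Rational(-15, 13)) = Rational(-5, 13)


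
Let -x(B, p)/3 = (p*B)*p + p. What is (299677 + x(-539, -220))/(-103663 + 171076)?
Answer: 78563137/67413 ≈ 1165.4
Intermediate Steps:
x(B, p) = -3*p - 3*B*p² (x(B, p) = -3*((p*B)*p + p) = -3*((B*p)*p + p) = -3*(B*p² + p) = -3*(p + B*p²) = -3*p - 3*B*p²)
(299677 + x(-539, -220))/(-103663 + 171076) = (299677 - 3*(-220)*(1 - 539*(-220)))/(-103663 + 171076) = (299677 - 3*(-220)*(1 + 118580))/67413 = (299677 - 3*(-220)*118581)*(1/67413) = (299677 + 78263460)*(1/67413) = 78563137*(1/67413) = 78563137/67413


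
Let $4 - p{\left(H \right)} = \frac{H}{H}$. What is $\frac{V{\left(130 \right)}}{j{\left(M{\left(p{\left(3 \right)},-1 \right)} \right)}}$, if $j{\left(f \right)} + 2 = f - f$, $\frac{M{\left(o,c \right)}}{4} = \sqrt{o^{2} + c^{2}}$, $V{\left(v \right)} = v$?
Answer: $-65$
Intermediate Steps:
$p{\left(H \right)} = 3$ ($p{\left(H \right)} = 4 - \frac{H}{H} = 4 - 1 = 3$)
$M{\left(o,c \right)} = 4 \sqrt{c^{2} + o^{2}}$ ($M{\left(o,c \right)} = 4 \sqrt{o^{2} + c^{2}} = 4 \sqrt{c^{2} + o^{2}}$)
$j{\left(f \right)} = -2$ ($j{\left(f \right)} = -2 + \left(f - f\right) = -2 + 0 = -2$)
$\frac{V{\left(130 \right)}}{j{\left(M{\left(p{\left(3 \right)},-1 \right)} \right)}} = \frac{130}{-2} = 130 \left(- \frac{1}{2}\right) = -65$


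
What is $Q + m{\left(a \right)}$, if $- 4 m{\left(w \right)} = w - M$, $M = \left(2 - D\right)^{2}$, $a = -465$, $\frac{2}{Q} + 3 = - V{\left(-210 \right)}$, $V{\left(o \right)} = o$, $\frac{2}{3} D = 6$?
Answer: $\frac{53203}{414} \approx 128.51$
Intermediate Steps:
$D = 9$ ($D = \frac{3}{2} \cdot 6 = 9$)
$Q = \frac{2}{207}$ ($Q = \frac{2}{-3 - -210} = \frac{2}{-3 + 210} = \frac{2}{207} \approx 0.0096618$)
$M = 49$ ($M = \left(2 - 9\right)^{2} = \left(-7\right)^{2} = 49$)
$m{\left(w \right)} = \frac{49}{4} - \frac{w}{4}$ ($m{\left(w \right)} = - \frac{w - 49}{4} = - \frac{-49 + w}{4} = \frac{49}{4} - \frac{w}{4}$)
$Q + m{\left(a \right)} = \frac{2}{207} + \left(\frac{49}{4} - - \frac{465}{4}\right) = \frac{2}{207} + \left(\frac{49}{4} + \frac{465}{4}\right) = \frac{2}{207} + \frac{257}{2} = \frac{53203}{414}$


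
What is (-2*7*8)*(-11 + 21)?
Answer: -1120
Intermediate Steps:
(-2*7*8)*(-11 + 21) = -14*8*10 = -112*10 = -1120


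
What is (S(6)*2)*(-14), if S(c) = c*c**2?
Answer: -6048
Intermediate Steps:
S(c) = c**3
(S(6)*2)*(-14) = (6**3*2)*(-14) = (216*2)*(-14) = 432*(-14) = -6048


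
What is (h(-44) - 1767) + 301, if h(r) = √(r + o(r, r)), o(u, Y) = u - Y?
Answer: -1466 + 2*I*√11 ≈ -1466.0 + 6.6332*I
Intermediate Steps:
h(r) = √r (h(r) = √(r + (r - r)) = √(r + 0) = √r)
(h(-44) - 1767) + 301 = (√(-44) - 1767) + 301 = (2*I*√11 - 1767) + 301 = (-1767 + 2*I*√11) + 301 = -1466 + 2*I*√11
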